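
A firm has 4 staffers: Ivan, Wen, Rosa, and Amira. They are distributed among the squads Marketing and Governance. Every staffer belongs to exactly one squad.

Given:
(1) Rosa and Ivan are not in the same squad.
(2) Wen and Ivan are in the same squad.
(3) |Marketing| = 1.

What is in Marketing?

Marketing = {Rosa}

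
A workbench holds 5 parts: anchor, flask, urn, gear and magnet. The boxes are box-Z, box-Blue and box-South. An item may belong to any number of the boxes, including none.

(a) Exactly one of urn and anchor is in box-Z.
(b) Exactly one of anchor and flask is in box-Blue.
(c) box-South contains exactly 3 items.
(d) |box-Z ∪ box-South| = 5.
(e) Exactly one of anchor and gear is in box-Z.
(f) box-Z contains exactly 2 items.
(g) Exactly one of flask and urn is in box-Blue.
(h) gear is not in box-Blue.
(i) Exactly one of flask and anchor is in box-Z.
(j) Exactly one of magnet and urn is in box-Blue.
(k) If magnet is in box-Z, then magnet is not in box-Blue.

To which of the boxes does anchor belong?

From (h): gear ∉ box-Blue.
Suppose anchor ∉ box-Z: no assignment then satisfies all the clues, so anchor ∈ box-Z.

anchor: box-Blue, box-Z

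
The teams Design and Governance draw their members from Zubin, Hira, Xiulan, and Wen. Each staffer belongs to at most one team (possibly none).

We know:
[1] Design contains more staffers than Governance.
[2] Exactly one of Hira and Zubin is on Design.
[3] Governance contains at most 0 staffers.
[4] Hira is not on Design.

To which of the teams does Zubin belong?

From (4): Hira ∉ Design.
(2) (exactly one): Zubin ∈ Design.
(3): Governance already has 0, so the rest are out.

Zubin: Design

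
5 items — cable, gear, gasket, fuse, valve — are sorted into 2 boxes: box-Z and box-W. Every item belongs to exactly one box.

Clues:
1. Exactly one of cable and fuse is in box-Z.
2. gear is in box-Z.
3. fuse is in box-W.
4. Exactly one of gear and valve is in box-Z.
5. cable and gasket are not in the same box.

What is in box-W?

From (2): gear ∈ box-Z.
From (3): fuse ∈ box-W.
(1) (exactly one): cable ∈ box-Z.
(4) (exactly one): valve ∉ box-Z.
(5): gasket ∉ box-Z.
Only one box left: gasket ∈ box-W.
Only one box left: valve ∈ box-W.

box-W = {fuse, gasket, valve}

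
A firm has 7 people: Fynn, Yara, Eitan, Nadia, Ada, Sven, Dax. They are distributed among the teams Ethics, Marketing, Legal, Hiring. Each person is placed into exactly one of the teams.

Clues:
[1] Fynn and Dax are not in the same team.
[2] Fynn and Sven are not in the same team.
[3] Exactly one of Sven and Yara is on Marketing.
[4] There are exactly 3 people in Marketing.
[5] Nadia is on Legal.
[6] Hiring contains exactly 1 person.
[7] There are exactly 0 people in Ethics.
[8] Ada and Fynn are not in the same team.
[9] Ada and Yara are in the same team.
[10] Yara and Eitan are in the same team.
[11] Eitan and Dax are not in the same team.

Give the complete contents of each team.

Ethics = {}; Marketing = {Ada, Eitan, Yara}; Legal = {Dax, Nadia, Sven}; Hiring = {Fynn}

From (5): Nadia ∈ Legal.
(7): Ethics already has 0, so the rest are out.
Suppose Fynn ∈ Marketing: no assignment then satisfies all the clues, so Fynn ∉ Marketing.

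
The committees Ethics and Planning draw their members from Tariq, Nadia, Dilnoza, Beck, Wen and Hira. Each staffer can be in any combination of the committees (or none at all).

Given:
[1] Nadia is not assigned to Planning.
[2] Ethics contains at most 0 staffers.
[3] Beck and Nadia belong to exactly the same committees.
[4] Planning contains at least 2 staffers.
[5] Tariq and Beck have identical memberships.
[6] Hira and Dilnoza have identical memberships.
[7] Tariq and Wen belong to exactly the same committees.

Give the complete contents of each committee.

Ethics = {}; Planning = {Dilnoza, Hira}

From (1): Nadia ∉ Planning.
(2): Ethics already has 0, so the rest are out.
(3): Beck matches Nadia: Beck ∉ Planning.
(5): Tariq matches Beck: Tariq ∉ Planning.
(7): Wen matches Tariq: Wen ∉ Planning.
(4): only 2 candidates remain for Planning, so all are in.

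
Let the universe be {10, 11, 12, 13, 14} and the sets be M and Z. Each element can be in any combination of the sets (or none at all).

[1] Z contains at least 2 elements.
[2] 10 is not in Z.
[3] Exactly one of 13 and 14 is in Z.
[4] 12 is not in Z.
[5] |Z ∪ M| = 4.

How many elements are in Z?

2

From (2): 10 ∉ Z.
From (4): 12 ∉ Z.
Suppose 11 ∉ Z: no assignment then satisfies all the clues, so 11 ∈ Z.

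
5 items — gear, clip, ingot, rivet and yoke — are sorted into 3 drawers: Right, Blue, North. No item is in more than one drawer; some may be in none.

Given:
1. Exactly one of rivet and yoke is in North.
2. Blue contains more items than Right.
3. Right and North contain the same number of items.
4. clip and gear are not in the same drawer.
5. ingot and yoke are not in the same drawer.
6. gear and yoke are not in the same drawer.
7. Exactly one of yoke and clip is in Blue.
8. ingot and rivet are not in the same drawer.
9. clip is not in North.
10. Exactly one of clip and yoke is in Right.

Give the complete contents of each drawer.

Right = {yoke}; Blue = {clip, ingot}; North = {rivet}

From (9): clip ∉ North.
Suppose gear ∈ Right: no assignment then satisfies all the clues, so gear ∉ Right.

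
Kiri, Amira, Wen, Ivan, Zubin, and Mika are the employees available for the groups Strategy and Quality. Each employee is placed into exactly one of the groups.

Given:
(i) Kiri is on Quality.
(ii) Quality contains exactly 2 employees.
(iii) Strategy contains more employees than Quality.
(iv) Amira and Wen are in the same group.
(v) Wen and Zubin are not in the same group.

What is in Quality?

Quality = {Kiri, Zubin}

From (i): Kiri ∈ Quality.
Suppose Amira ∈ Quality: no assignment then satisfies all the clues, so Amira ∉ Quality.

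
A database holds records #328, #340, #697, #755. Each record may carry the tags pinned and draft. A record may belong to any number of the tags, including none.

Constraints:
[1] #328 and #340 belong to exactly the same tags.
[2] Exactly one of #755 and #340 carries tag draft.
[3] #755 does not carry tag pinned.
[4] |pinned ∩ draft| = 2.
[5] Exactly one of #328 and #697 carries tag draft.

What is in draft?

draft = {#328, #340}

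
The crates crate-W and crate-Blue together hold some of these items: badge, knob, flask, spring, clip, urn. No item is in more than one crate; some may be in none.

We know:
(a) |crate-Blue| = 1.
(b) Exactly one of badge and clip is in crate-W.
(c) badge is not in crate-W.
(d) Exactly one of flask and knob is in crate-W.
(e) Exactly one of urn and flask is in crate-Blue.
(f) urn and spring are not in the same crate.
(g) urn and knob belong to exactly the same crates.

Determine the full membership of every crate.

crate-W = {clip, knob, urn}; crate-Blue = {flask}

From (c): badge ∉ crate-W.
(b) (exactly one): clip ∈ crate-W.
Suppose badge ∈ crate-Blue: no assignment then satisfies all the clues, so badge ∉ crate-Blue.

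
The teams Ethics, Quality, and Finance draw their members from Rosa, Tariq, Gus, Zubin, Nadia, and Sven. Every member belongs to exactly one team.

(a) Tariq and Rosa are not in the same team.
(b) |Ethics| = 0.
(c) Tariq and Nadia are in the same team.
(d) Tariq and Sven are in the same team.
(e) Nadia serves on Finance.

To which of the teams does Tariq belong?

From (e): Nadia ∈ Finance.
(b): Ethics already has 0, so the rest are out.
(c): Tariq matches Nadia: Tariq ∉ Quality.
(c): Tariq matches Nadia: Tariq ∈ Finance.
(d): Sven matches Tariq: Sven ∉ Quality.
(d): Sven matches Tariq: Sven ∈ Finance.
(a): Rosa ∉ Finance.
Only one team left: Rosa ∈ Quality.

Tariq: Finance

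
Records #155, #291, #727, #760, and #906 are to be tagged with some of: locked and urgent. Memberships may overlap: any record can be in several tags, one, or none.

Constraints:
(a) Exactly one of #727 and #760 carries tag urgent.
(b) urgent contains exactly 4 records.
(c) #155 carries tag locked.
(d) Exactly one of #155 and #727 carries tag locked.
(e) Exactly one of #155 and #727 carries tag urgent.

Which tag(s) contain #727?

#727: none

From (c): #155 ∈ locked.
(d) (exactly one): #727 ∉ locked.
Suppose #727 ∈ urgent: no assignment then satisfies all the clues, so #727 ∉ urgent.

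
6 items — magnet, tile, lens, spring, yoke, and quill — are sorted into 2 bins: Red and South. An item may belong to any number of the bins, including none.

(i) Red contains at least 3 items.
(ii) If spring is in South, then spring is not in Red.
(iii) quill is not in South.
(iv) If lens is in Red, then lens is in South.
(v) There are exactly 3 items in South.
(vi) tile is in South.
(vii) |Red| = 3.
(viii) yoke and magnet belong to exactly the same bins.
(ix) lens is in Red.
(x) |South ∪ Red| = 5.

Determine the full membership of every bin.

Red = {lens, magnet, yoke}; South = {lens, spring, tile}

From (iii): quill ∉ South.
From (vi): tile ∈ South.
From (ix): lens ∈ Red.
(iv): lens ∈ South.
Suppose magnet ∉ Red: no assignment then satisfies all the clues, so magnet ∈ Red.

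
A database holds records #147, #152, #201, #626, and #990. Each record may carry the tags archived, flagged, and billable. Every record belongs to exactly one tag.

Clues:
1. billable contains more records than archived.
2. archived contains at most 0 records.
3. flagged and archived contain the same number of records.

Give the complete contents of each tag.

archived = {}; flagged = {}; billable = {#147, #152, #201, #626, #990}

(2): archived already has 0, so the rest are out.
Suppose #147 ∈ flagged: no assignment then satisfies all the clues, so #147 ∉ flagged.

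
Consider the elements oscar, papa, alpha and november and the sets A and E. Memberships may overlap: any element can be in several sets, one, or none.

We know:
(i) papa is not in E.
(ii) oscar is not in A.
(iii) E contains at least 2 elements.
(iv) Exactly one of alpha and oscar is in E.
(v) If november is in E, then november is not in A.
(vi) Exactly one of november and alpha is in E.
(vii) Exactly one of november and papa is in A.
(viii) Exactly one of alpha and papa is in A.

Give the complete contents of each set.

From (i): papa ∉ E.
From (ii): oscar ∉ A.
Suppose oscar ∉ E: no assignment then satisfies all the clues, so oscar ∈ E.

A = {papa}; E = {november, oscar}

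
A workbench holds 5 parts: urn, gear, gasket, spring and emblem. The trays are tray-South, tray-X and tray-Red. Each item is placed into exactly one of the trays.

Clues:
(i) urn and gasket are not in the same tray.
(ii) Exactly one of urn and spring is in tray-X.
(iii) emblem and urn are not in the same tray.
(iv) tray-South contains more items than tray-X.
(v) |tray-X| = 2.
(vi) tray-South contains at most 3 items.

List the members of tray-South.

tray-South = {emblem, gasket, spring}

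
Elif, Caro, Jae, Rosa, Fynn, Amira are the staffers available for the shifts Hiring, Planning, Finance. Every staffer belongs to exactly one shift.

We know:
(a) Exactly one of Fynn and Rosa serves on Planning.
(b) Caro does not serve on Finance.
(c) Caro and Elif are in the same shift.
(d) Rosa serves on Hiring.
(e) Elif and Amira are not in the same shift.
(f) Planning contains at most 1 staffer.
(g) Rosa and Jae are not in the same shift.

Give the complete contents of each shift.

Hiring = {Caro, Elif, Rosa}; Planning = {Fynn}; Finance = {Amira, Jae}

From (b): Caro ∉ Finance.
From (d): Rosa ∈ Hiring.
(a) (exactly one): Fynn ∈ Planning.
(c): Elif matches Caro: Elif ∉ Finance.
(f): Planning already has 1, so the rest are out.
(g): Jae ∉ Hiring.
Only one shift left: Elif ∈ Hiring.
Only one shift left: Caro ∈ Hiring.
Only one shift left: Jae ∈ Finance.
(e): Amira ∉ Hiring.
Only one shift left: Amira ∈ Finance.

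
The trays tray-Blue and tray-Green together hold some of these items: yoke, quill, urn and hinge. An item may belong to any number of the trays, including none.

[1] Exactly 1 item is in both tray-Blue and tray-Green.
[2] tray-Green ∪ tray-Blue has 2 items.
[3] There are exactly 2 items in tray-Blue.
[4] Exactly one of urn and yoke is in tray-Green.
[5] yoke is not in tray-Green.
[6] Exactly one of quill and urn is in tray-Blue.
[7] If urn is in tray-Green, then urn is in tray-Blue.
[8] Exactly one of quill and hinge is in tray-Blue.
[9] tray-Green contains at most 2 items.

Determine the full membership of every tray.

tray-Blue = {hinge, urn}; tray-Green = {urn}

From (5): yoke ∉ tray-Green.
(4) (exactly one): urn ∈ tray-Green.
(7): urn ∈ tray-Blue.
(6) (exactly one): quill ∉ tray-Blue.
(8) (exactly one): hinge ∈ tray-Blue.
(3): tray-Blue already has 2, so the rest are out.
Suppose quill ∈ tray-Green: no assignment then satisfies all the clues, so quill ∉ tray-Green.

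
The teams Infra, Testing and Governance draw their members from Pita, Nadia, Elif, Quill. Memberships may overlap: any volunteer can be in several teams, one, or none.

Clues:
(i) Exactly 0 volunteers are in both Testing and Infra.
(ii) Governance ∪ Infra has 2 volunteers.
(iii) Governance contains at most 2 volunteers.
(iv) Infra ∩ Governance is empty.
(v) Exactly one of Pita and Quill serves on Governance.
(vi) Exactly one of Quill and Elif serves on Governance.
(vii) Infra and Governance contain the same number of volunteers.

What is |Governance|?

1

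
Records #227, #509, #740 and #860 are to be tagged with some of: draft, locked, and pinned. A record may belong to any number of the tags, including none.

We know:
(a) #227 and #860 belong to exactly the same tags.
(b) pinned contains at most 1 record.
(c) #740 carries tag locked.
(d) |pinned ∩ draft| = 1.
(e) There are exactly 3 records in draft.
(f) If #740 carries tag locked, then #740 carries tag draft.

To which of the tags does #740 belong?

#740: draft, locked, pinned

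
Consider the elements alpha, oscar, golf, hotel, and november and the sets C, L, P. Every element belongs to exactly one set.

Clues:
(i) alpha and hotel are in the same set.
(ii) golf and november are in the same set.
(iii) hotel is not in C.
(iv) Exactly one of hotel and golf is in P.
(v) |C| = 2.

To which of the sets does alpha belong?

alpha: P

From (iii): hotel ∉ C.
(i): alpha matches hotel: alpha ∉ C.
Suppose alpha ∈ L: no assignment then satisfies all the clues, so alpha ∉ L.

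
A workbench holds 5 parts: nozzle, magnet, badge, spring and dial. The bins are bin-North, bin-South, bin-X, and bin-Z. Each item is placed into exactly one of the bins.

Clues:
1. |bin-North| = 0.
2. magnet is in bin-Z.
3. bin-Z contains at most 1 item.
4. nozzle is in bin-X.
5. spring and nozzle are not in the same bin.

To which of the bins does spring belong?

spring: bin-South

From (2): magnet ∈ bin-Z.
From (4): nozzle ∈ bin-X.
(1): bin-North already has 0, so the rest are out.
(3): bin-Z already has 1, so the rest are out.
(5): spring ∉ bin-X.
Only one bin left: spring ∈ bin-South.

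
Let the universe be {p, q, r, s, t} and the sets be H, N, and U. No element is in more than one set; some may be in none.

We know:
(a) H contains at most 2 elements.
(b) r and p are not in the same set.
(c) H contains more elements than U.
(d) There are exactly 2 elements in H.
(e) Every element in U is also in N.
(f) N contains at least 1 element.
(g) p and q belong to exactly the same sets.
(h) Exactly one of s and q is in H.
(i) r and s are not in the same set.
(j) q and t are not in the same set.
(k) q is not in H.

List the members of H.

From (k): q ∉ H.
(g): p matches q: p ∉ H.
(h) (exactly one): s ∈ H.
(i): r ∉ H.
(d): only 2 candidates remain for H, so all are in.

H = {s, t}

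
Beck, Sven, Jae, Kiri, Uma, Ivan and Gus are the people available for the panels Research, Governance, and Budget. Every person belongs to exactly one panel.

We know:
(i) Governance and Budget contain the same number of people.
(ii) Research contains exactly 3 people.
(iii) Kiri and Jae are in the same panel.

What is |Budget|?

2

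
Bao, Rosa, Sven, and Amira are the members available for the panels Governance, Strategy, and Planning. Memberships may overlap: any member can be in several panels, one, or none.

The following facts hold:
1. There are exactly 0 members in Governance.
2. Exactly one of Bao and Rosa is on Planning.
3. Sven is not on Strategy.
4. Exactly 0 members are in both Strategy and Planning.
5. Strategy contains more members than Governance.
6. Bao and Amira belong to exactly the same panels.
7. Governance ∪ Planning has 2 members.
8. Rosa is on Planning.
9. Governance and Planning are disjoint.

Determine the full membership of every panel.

Governance = {}; Strategy = {Amira, Bao}; Planning = {Rosa, Sven}

From (3): Sven ∉ Strategy.
From (8): Rosa ∈ Planning.
(1): Governance already has 0, so the rest are out.
(2) (exactly one): Bao ∉ Planning.
(6): Amira matches Bao: Amira ∉ Planning.
Suppose Bao ∉ Strategy: no assignment then satisfies all the clues, so Bao ∈ Strategy.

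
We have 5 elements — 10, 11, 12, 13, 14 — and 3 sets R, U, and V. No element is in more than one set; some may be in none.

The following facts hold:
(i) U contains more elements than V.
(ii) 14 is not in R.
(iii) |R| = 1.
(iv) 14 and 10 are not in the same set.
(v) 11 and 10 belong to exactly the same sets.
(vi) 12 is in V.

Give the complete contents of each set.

From (ii): 14 ∉ R.
From (vi): 12 ∈ V.
Suppose 10 ∈ R: no assignment then satisfies all the clues, so 10 ∉ R.

R = {13}; U = {10, 11}; V = {12}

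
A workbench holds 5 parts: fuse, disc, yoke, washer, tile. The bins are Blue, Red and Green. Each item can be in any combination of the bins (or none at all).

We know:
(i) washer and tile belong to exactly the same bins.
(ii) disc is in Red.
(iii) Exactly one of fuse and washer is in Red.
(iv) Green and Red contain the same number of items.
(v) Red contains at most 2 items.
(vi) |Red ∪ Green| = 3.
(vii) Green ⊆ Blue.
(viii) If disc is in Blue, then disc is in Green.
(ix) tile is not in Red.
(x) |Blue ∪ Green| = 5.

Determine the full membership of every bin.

Blue = {disc, fuse, tile, washer, yoke}; Red = {disc, fuse}; Green = {disc, yoke}

From (ii): disc ∈ Red.
From (ix): tile ∉ Red.
(i): washer matches tile: washer ∉ Red.
(iii) (exactly one): fuse ∈ Red.
(v): Red already has 2, so the rest are out.
Suppose fuse ∉ Blue: no assignment then satisfies all the clues, so fuse ∈ Blue.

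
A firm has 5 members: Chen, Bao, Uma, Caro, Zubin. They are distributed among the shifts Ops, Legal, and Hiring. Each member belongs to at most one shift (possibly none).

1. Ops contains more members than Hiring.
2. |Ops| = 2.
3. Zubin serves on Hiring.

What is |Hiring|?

1

From (3): Zubin ∈ Hiring.
Suppose Chen ∈ Hiring: no assignment then satisfies all the clues, so Chen ∉ Hiring.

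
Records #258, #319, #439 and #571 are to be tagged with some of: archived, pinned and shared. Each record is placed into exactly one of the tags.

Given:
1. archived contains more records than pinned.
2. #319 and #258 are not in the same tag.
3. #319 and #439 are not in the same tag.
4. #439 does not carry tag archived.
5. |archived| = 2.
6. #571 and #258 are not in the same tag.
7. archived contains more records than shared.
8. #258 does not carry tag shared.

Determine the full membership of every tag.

From (4): #439 ∉ archived.
From (8): #258 ∉ shared.
Suppose #258 ∈ archived: no assignment then satisfies all the clues, so #258 ∉ archived.

archived = {#319, #571}; pinned = {#258}; shared = {#439}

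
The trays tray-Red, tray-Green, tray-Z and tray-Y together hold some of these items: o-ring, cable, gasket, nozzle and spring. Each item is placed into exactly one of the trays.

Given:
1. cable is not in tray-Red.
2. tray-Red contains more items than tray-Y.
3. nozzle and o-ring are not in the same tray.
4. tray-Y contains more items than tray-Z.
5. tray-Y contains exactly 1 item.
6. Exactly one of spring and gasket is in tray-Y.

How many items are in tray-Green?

2

From (1): cable ∉ tray-Red.
Suppose o-ring ∈ tray-Z: no assignment then satisfies all the clues, so o-ring ∉ tray-Z.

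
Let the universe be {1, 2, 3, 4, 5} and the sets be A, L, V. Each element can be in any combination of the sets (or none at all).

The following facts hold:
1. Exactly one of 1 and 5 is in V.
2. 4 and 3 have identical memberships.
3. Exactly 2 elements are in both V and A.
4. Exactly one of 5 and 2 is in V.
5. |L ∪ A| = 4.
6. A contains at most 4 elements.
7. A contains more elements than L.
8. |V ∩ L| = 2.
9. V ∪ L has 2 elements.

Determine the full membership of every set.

A = {1, 2, 3, 4}; L = {1, 2}; V = {1, 2}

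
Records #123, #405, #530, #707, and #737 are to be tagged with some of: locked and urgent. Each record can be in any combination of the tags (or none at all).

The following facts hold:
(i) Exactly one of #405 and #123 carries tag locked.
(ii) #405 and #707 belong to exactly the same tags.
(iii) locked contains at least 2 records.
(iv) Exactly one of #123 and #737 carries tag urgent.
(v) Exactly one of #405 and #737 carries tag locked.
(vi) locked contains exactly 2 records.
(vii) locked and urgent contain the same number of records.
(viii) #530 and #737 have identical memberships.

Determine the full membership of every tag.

locked = {#405, #707}; urgent = {#530, #737}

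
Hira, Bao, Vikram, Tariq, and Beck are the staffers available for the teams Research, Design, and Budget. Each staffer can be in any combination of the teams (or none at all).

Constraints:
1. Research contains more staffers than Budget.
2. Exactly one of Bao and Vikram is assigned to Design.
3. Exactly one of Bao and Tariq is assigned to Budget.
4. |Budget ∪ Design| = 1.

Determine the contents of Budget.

Budget = {Bao}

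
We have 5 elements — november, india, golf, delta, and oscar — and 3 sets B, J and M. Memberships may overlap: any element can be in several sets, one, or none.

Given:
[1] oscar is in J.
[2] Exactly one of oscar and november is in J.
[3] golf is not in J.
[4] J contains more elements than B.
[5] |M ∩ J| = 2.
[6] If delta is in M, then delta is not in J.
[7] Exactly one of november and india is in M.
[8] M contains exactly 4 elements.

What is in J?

From (1): oscar ∈ J.
From (3): golf ∉ J.
(2) (exactly one): november ∉ J.
Suppose india ∉ J: no assignment then satisfies all the clues, so india ∈ J.

J = {india, oscar}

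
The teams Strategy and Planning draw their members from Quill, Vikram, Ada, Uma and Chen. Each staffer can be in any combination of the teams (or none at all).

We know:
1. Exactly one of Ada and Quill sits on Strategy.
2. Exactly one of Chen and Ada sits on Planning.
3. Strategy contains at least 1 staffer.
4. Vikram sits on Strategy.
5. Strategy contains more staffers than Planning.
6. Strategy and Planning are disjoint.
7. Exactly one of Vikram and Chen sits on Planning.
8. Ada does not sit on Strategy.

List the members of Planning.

From (4): Vikram ∈ Strategy.
From (8): Ada ∉ Strategy.
(1) (exactly one): Quill ∈ Strategy.
(6) (disjoint): Quill ∉ Planning.
(6) (disjoint): Vikram ∉ Planning.
(7) (exactly one): Chen ∈ Planning.
(2) (exactly one): Ada ∉ Planning.
(6) (disjoint): Chen ∉ Strategy.
Suppose Uma ∈ Planning: no assignment then satisfies all the clues, so Uma ∉ Planning.

Planning = {Chen}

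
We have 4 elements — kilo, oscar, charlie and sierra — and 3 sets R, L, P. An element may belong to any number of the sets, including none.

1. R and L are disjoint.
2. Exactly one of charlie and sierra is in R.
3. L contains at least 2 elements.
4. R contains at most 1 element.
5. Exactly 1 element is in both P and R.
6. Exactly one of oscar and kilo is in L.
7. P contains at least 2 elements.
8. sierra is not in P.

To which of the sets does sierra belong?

sierra: L

From (8): sierra ∉ P.
Suppose sierra ∈ R: no assignment then satisfies all the clues, so sierra ∉ R.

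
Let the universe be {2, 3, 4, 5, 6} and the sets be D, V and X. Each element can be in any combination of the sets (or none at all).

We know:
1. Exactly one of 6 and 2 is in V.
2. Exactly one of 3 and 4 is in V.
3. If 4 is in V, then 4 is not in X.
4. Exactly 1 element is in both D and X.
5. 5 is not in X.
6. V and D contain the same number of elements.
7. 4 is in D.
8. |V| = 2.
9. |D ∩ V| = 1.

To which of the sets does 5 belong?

5: none

From (5): 5 ∉ X.
From (7): 4 ∈ D.
Suppose 5 ∈ D: no assignment then satisfies all the clues, so 5 ∉ D.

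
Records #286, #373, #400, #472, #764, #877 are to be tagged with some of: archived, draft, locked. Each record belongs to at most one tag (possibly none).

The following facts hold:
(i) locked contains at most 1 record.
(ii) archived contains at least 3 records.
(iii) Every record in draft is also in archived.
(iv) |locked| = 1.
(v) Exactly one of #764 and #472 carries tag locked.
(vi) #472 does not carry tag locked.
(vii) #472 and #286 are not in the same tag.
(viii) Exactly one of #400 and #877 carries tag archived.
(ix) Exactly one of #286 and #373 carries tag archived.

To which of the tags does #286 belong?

#286: none

From (vi): #472 ∉ locked.
(v) (exactly one): #764 ∈ locked.
(i): locked already has 1, so the rest are out.
Suppose #286 ∈ archived: no assignment then satisfies all the clues, so #286 ∉ archived.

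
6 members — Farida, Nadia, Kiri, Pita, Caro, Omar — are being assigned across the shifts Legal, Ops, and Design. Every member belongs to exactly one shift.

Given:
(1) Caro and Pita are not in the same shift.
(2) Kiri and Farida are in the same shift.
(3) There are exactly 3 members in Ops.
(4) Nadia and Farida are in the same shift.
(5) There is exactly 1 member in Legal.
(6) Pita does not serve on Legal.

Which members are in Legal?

Legal = {Caro}

From (6): Pita ∉ Legal.
Suppose Farida ∈ Legal: no assignment then satisfies all the clues, so Farida ∉ Legal.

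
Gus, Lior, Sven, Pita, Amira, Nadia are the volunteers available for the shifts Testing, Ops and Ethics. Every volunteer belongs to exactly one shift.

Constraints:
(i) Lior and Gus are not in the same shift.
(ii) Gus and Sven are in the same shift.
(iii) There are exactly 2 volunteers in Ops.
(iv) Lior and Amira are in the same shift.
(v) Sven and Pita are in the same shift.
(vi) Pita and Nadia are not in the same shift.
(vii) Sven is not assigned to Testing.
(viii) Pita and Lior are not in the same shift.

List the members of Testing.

Testing = {Nadia}

From (vii): Sven ∉ Testing.
(ii): Gus matches Sven: Gus ∉ Testing.
(v): Pita matches Sven: Pita ∉ Testing.
Suppose Lior ∈ Testing: no assignment then satisfies all the clues, so Lior ∉ Testing.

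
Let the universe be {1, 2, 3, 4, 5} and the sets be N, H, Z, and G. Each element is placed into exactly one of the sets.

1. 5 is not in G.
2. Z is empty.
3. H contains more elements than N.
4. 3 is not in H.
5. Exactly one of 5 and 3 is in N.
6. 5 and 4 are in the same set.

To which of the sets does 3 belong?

3: N

From (1): 5 ∉ G.
From (4): 3 ∉ H.
(2): Z already has 0, so the rest are out.
(6): 4 matches 5: 4 ∉ G.
Suppose 3 ∉ N: no assignment then satisfies all the clues, so 3 ∈ N.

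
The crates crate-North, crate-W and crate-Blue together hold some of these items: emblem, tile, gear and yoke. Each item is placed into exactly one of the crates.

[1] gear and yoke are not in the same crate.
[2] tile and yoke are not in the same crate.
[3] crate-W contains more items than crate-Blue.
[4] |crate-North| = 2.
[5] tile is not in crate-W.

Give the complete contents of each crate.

crate-North = {gear, tile}; crate-W = {emblem, yoke}; crate-Blue = {}

From (5): tile ∉ crate-W.
Suppose emblem ∈ crate-North: no assignment then satisfies all the clues, so emblem ∉ crate-North.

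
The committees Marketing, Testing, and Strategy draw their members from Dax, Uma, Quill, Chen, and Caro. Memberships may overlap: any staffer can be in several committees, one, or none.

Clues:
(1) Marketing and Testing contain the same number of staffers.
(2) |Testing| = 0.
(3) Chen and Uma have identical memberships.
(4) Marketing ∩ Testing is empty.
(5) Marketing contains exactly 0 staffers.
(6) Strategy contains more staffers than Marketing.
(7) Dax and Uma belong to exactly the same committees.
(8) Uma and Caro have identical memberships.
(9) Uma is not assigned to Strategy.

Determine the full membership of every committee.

From (9): Uma ∉ Strategy.
(2): Testing already has 0, so the rest are out.
(3): Chen matches Uma: Chen ∉ Strategy.
(5): Marketing already has 0, so the rest are out.
(7): Dax matches Uma: Dax ∉ Strategy.
(8): Caro matches Uma: Caro ∉ Strategy.
Suppose Quill ∉ Strategy: no assignment then satisfies all the clues, so Quill ∈ Strategy.

Marketing = {}; Testing = {}; Strategy = {Quill}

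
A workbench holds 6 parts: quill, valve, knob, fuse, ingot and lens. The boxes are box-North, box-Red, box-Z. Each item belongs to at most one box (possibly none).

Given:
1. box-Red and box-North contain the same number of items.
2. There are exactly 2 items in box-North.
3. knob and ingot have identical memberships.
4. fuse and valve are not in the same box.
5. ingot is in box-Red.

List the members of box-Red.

box-Red = {ingot, knob}

From (5): ingot ∈ box-Red.
(3): knob matches ingot: knob ∉ box-North.
(3): knob matches ingot: knob ∈ box-Red.
Suppose quill ∈ box-Red: no assignment then satisfies all the clues, so quill ∉ box-Red.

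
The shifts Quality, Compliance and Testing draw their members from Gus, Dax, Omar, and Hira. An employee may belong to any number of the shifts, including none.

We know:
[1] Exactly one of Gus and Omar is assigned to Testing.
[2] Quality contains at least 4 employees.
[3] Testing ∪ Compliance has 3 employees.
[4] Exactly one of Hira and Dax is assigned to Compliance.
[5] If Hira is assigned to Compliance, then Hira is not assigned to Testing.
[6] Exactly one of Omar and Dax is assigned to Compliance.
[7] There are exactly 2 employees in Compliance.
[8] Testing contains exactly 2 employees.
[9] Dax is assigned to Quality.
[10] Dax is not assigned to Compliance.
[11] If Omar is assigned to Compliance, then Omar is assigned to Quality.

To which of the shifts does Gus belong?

From (9): Dax ∈ Quality.
From (10): Dax ∉ Compliance.
(2): only 4 candidates remain for Quality, so all are in.
(4) (exactly one): Hira ∈ Compliance.
(5): Hira ∉ Testing.
(6) (exactly one): Omar ∈ Compliance.
(7): Compliance already has 2, so the rest are out.
Suppose Gus ∈ Testing: no assignment then satisfies all the clues, so Gus ∉ Testing.

Gus: Quality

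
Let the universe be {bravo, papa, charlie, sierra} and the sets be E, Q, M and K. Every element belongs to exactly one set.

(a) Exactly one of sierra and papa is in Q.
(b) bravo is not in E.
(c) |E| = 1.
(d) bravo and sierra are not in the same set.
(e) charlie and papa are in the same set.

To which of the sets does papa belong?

papa: Q

From (b): bravo ∉ E.
Suppose papa ∈ E: no assignment then satisfies all the clues, so papa ∉ E.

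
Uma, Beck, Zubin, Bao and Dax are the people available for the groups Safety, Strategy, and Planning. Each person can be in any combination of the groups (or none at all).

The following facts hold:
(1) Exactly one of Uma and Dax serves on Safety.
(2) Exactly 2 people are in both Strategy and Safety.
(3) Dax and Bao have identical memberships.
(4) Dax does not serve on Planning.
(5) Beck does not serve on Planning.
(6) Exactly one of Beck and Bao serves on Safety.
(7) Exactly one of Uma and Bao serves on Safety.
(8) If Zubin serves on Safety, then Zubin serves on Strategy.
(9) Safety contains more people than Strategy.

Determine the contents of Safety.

Safety = {Beck, Uma, Zubin}

From (4): Dax ∉ Planning.
From (5): Beck ∉ Planning.
(3): Bao matches Dax: Bao ∉ Planning.
Suppose Uma ∉ Safety: no assignment then satisfies all the clues, so Uma ∈ Safety.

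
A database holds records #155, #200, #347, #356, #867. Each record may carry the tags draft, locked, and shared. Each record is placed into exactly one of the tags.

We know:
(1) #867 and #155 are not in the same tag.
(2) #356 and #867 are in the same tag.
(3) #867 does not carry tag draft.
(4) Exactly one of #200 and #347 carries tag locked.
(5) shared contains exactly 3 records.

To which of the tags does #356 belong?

From (3): #867 ∉ draft.
(2): #356 matches #867: #356 ∉ draft.
Suppose #356 ∈ locked: no assignment then satisfies all the clues, so #356 ∉ locked.

#356: shared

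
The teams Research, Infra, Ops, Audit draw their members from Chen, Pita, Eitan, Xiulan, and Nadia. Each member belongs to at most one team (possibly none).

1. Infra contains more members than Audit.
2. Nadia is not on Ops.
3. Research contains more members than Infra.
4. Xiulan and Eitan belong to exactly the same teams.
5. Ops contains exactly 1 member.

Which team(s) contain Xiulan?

From (2): Nadia ∉ Ops.
Suppose Xiulan ∉ Research: no assignment then satisfies all the clues, so Xiulan ∈ Research.

Xiulan: Research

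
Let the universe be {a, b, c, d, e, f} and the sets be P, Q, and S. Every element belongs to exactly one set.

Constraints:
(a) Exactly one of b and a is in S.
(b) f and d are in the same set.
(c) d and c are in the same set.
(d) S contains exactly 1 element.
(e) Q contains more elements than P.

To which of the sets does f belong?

f: Q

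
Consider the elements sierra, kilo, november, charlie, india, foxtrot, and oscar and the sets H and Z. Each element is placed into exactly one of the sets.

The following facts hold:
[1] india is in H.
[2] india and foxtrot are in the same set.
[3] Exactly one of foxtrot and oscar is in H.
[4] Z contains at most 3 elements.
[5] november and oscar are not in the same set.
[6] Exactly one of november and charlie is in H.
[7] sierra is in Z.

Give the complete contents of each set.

From (1): india ∈ H.
From (7): sierra ∈ Z.
(2): foxtrot matches india: foxtrot ∈ H.
(3) (exactly one): oscar ∉ H.
Only one set left: oscar ∈ Z.
(5): november ∉ Z.
Only one set left: november ∈ H.
(6) (exactly one): charlie ∉ H.
Only one set left: charlie ∈ Z.
(4): Z already has 3, so the rest are out.
Only one set left: kilo ∈ H.

H = {foxtrot, india, kilo, november}; Z = {charlie, oscar, sierra}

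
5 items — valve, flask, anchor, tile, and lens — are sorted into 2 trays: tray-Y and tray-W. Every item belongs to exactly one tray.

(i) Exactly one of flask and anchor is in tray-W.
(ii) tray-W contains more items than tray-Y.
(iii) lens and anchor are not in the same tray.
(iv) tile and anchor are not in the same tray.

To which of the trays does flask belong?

flask: tray-W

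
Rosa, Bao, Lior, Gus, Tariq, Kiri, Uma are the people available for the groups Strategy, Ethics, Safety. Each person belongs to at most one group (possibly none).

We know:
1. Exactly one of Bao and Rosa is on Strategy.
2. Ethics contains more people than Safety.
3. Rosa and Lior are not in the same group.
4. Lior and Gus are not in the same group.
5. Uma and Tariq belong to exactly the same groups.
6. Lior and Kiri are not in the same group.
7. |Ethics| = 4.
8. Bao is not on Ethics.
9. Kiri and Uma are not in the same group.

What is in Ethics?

Ethics = {Gus, Rosa, Tariq, Uma}

From (8): Bao ∉ Ethics.
Suppose Rosa ∉ Ethics: no assignment then satisfies all the clues, so Rosa ∈ Ethics.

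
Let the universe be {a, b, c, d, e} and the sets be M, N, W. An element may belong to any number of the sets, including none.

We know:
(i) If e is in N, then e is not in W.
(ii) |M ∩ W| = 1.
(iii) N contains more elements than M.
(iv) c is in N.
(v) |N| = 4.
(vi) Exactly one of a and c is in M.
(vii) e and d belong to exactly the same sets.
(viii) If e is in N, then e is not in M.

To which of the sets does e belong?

e: N

From (iv): c ∈ N.
Suppose e ∈ M: no assignment then satisfies all the clues, so e ∉ M.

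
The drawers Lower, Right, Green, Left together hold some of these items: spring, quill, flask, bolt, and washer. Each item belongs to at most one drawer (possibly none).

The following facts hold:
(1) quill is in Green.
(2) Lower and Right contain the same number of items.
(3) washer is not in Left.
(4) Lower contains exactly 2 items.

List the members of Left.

Left = {}

From (1): quill ∈ Green.
From (3): washer ∉ Left.
Suppose spring ∈ Left: no assignment then satisfies all the clues, so spring ∉ Left.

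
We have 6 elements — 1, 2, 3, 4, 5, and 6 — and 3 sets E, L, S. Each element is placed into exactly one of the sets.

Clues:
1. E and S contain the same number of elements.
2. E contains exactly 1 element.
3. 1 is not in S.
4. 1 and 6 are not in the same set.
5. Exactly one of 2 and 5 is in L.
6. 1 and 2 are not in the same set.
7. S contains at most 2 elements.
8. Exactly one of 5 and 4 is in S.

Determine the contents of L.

L = {2, 3, 4, 6}

From (3): 1 ∉ S.
Suppose 1 ∈ L: no assignment then satisfies all the clues, so 1 ∉ L.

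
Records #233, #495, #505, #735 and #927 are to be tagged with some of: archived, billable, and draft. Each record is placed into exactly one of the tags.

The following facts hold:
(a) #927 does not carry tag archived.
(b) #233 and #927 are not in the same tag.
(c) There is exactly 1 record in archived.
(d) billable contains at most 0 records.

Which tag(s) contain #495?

#495: draft

From (a): #927 ∉ archived.
(d): billable already has 0, so the rest are out.
Only one tag left: #927 ∈ draft.
(b): #233 ∉ draft.
Only one tag left: #233 ∈ archived.
(c): archived already has 1, so the rest are out.
Only one tag left: #495 ∈ draft.
Only one tag left: #505 ∈ draft.
Only one tag left: #735 ∈ draft.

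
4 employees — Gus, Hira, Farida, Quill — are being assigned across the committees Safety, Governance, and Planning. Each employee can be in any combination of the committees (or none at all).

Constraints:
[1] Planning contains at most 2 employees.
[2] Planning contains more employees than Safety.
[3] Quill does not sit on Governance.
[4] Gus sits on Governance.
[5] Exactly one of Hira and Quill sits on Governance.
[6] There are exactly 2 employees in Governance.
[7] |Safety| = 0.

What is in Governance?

From (3): Quill ∉ Governance.
From (4): Gus ∈ Governance.
(5) (exactly one): Hira ∈ Governance.
(6): Governance already has 2, so the rest are out.
(7): Safety already has 0, so the rest are out.

Governance = {Gus, Hira}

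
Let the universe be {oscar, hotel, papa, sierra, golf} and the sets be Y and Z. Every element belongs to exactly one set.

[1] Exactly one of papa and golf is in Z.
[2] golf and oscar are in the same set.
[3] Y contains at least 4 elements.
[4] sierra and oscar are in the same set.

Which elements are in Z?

Z = {papa}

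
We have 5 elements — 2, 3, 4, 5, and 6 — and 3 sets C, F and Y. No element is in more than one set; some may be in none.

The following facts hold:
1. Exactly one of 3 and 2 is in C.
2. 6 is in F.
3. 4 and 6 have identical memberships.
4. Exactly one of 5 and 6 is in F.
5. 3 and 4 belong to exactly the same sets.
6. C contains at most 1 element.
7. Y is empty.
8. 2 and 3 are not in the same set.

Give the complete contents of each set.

From (2): 6 ∈ F.
(3): 4 matches 6: 4 ∉ C.
(3): 4 matches 6: 4 ∈ F.
(4) (exactly one): 5 ∉ F.
(5): 3 matches 4: 3 ∉ C.
(5): 3 matches 4: 3 ∈ F.
(7): Y already has 0, so the rest are out.
(8): 2 ∉ F.
(1) (exactly one): 2 ∈ C.
(6): C already has 1, so the rest are out.

C = {2}; F = {3, 4, 6}; Y = {}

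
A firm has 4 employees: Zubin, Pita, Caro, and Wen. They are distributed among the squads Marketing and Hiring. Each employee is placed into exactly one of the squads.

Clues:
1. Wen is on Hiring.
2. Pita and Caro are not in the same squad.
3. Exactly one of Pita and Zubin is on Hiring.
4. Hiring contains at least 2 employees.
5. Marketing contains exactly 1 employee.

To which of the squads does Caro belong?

Caro: Hiring

From (1): Wen ∈ Hiring.
Suppose Caro ∈ Marketing: no assignment then satisfies all the clues, so Caro ∉ Marketing.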